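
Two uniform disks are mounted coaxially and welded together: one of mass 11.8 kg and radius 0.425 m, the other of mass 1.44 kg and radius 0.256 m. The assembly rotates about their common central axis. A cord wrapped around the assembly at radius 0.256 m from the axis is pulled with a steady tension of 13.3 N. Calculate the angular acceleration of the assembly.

I = ½M₁R₁² + ½M₂R₂² = ½(11.8)(0.425)² + ½(1.44)(0.256)² = 1.113 kg·m².
τ = F r = (13.3)(0.256) = 3.405 N·m.
α = τ/I = 3.405/1.113 = 3.059 rad/s².

α ≈ 3.06 rad/s²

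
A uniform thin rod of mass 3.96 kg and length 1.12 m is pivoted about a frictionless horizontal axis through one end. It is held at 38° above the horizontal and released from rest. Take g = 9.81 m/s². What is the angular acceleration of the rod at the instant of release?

α ≈ 10.4 rad/s²

About the pivot, I = (1/3)ML² = (1/3)(3.96)(1.12)² = 1.656 kg·m².
The weight acts at the center, a distance L/2 = 0.5600 m from the pivot; τ = Mg(L/2) cos 38° = 17.14 N·m.
α = τ/I = 17.14/1.656 = 10.35 rad/s².
(Equivalently α = (3g/(2L)) cos 38° = 10.35 rad/s².)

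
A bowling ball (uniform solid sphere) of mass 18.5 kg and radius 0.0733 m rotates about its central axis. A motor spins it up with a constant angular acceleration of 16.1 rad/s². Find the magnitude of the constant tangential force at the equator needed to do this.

F ≈ 8.73 N

I = (2/5)MR² = (2/5)(18.5)(0.0733)² = 0.03976 kg·m².
The required torque is τ = Iα = (0.03976)(16.10) = 0.6401 N·m.
A tangential force at the equator gives τ = FR, so F = τ/R = 0.6401/0.0733 = 8.733 N.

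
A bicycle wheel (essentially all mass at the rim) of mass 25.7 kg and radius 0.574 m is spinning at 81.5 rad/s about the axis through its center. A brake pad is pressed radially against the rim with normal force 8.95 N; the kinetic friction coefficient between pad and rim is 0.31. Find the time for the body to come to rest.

I = MR² = (25.7)(0.574)² = 8.468 kg·m².
Friction force f = μN = (0.31)(8.95) = 2.774 N at the rim; torque magnitude τ = fR = 1.593 N·m, opposing ω.
|α| = τ/I = 1.593/8.468 = 0.1881 rad/s² (deceleration).
0 = ω₀ − |α|t ⇒ t = ω₀/|α| = 81.5/0.1881 = 433.3 s.

t ≈ 433 s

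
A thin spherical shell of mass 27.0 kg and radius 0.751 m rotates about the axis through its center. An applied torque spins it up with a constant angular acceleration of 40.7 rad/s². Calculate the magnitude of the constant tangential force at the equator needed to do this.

F ≈ 550 N

I = (2/3)MR² = (2/3)(27.0)(0.751)² = 10.15 kg·m².
The required torque is τ = Iα = (10.15)(40.70) = 413.2 N·m.
A tangential force at the equator gives τ = FR, so F = τ/R = 413.2/0.751 = 550.2 N.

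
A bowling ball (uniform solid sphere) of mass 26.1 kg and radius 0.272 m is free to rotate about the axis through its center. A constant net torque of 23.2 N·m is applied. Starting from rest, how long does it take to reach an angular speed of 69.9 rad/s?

I = (2/5)MR² = (2/5)(26.1)(0.272)² = 0.7724 kg·m².
α = τ/I = 23.2/0.7724 = 30.04 rad/s².
ω = αt ⇒ t = ω/α = 69.9/30.04 = 2.327 s.

t ≈ 2.33 s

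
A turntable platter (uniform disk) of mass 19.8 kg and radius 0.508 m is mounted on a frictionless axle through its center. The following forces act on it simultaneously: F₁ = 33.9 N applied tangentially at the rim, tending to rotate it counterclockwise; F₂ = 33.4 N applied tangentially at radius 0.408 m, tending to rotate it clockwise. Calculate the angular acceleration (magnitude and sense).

α ≈ 1.41 rad/s², counterclockwise

I = ½MR² = (1/2)(19.8)(0.508)² = 2.555 kg·m².
Taking counterclockwise as positive: τ₁ = +(33.9)(0.508) = +17.22 N·m; τ₂ = −(33.4)(0.408) = −13.63 N·m.
Net torque τ = 3.594 N·m.
α = τ/I = 3.594/2.555 = 1.407 rad/s².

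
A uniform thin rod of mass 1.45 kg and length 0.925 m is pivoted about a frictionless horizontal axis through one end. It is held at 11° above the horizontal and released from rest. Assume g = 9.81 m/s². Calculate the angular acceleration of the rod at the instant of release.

About the pivot, I = (1/3)ML² = (1/3)(1.45)(0.925)² = 0.4136 kg·m².
The weight acts at the center, a distance L/2 = 0.4625 m from the pivot; τ = Mg(L/2) cos 11° = 6.458 N·m.
α = τ/I = 6.458/0.4136 = 15.62 rad/s².

α ≈ 15.6 rad/s²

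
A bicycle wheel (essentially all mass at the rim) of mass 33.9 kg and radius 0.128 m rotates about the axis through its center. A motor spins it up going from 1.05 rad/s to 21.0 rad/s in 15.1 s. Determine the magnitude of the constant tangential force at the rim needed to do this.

F ≈ 5.73 N

I = MR² = (33.9)(0.128)² = 0.5554 kg·m².
α = Δω/Δt = (21.0 − 1.05)/15.1 = 1.321 rad/s².
The required torque is τ = Iα = (0.5554)(1.321) = 0.7338 N·m.
A tangential force at the rim gives τ = FR, so F = τ/R = 0.7338/0.128 = 5.733 N.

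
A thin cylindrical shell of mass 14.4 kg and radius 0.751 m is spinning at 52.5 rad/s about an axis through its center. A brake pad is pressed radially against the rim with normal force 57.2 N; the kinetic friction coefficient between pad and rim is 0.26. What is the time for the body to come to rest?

I = MR² = (14.4)(0.751)² = 8.122 kg·m².
Friction force f = μN = (0.26)(57.2) = 14.87 N at the rim; torque magnitude τ = fR = 11.17 N·m, opposing ω.
|α| = τ/I = 11.17/8.122 = 1.375 rad/s² (deceleration).
0 = ω₀ − |α|t ⇒ t = ω₀/|α| = 52.5/1.375 = 38.18 s.

t ≈ 38.2 s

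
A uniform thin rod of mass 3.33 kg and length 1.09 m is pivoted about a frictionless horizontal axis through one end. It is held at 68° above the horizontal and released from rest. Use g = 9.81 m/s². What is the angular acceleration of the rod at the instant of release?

α ≈ 5.06 rad/s²

About the pivot, I = (1/3)ML² = (1/3)(3.33)(1.09)² = 1.319 kg·m².
The weight acts at the center, a distance L/2 = 0.5450 m from the pivot; τ = Mg(L/2) cos 68° = 6.669 N·m.
α = τ/I = 6.669/1.319 = 5.057 rad/s².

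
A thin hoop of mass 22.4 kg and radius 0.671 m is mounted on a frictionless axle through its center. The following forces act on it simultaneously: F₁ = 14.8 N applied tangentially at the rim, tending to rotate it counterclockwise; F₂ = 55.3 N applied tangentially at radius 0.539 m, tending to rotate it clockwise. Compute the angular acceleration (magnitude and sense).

I = MR² = (22.4)(0.671)² = 10.09 kg·m².
Taking counterclockwise as positive: τ₁ = +(14.8)(0.671) = +9.931 N·m; τ₂ = −(55.3)(0.539) = −29.81 N·m.
Net torque τ = -19.88 N·m.
α = τ/I = -19.88/10.09 = -1.971 rad/s².

α ≈ 1.97 rad/s², clockwise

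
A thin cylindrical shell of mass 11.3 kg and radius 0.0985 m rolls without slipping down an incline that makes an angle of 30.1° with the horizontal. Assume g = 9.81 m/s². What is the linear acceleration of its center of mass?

a ≈ 2.46 m/s²

Translation along the incline: Mg sinθ − f = Ma.
Rotation about the center: fR = Iα with I = MR². No-slip gives a = αR, so f = (I/R²)a = M a.
Substituting: Mg sinθ = (1 + 1.000)Ma, so a = g sinθ/(1 + 1.000) = (9.81) sin 30.1° / 2.000 = 2.460 m/s².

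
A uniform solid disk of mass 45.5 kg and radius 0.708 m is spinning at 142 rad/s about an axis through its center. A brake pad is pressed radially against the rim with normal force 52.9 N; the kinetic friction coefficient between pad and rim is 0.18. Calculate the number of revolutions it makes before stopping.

≈ 2710 revolutions

I = ½MR² = (1/2)(45.5)(0.708)² = 11.40 kg·m².
Friction force f = μN = (0.18)(52.9) = 9.522 N at the rim; torque magnitude τ = fR = 6.742 N·m, opposing ω.
|α| = τ/I = 6.742/11.40 = 0.5912 rad/s² (deceleration).
ω² = ω₀² − 2|α|θ with ω = 0 ⇒ θ = ω₀²/(2|α|) = 17050 rad = 2714 rev.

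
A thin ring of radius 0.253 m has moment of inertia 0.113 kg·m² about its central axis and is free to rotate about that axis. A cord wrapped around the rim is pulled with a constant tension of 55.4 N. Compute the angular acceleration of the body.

τ = F R = (55.4)(0.253) = 14.02 N·m.
Newton's second law for rotation, τ = Iα, gives α = τ/I = 14.02/0.1130 = 124.0 rad/s².

α ≈ 124 rad/s²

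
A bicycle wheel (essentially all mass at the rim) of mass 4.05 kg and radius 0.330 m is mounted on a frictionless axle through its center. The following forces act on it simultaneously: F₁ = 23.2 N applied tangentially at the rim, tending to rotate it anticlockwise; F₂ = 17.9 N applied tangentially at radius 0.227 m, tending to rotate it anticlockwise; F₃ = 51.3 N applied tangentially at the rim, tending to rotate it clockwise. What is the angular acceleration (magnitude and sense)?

I = MR² = (4.05)(0.330)² = 0.4410 kg·m².
Taking anticlockwise as positive: τ₁ = +(23.2)(0.330) = +7.656 N·m; τ₂ = +(17.9)(0.227) = +4.063 N·m; τ₃ = −(51.3)(0.330) = −16.93 N·m.
Net torque τ = -5.210 N·m.
α = τ/I = -5.210/0.4410 = -11.81 rad/s².

α ≈ 11.8 rad/s², clockwise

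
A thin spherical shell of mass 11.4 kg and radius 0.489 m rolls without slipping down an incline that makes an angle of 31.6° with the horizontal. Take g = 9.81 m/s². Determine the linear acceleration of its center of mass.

a ≈ 3.08 m/s²

Translation along the incline: Mg sinθ − f = Ma.
Rotation about the center: fR = Iα with I = (2/3)MR². No-slip gives a = αR, so f = (I/R²)a = (2/3)M a.
Substituting: Mg sinθ = (1 + 0.6667)Ma, so a = g sinθ/(1 + 0.6667) = (9.81) sin 31.6° / 1.667 = 3.084 m/s².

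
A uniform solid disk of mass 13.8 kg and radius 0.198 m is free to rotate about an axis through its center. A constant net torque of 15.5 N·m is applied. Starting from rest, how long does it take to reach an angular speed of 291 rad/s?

I = ½MR² = (1/2)(13.8)(0.198)² = 0.2705 kg·m².
α = τ/I = 15.5/0.2705 = 57.30 rad/s².
ω = αt ⇒ t = ω/α = 291/57.30 = 5.079 s.

t ≈ 5.08 s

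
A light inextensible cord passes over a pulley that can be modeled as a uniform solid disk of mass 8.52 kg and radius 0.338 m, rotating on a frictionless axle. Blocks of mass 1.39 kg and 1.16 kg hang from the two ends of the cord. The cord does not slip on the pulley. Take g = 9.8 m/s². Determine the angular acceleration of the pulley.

I = ½MR² = (1/2)(8.52)(0.338)² = 0.4867 kg·m².
Heavier block: m₁g − T₁ = m₁a. Lighter block: T₂ − m₂g = m₂a.
Pulley: (T₁ − T₂)R = Iα = I(a/R), so T₁ − T₂ = (I/R²)a = (1/2)M_p a = 4.260·a.
Adding the three: (m₁ − m₂)g = (m₁ + m₂ + 4.260)a, so a = (1.39 − 1.16)(9.8)/(1.39 + 1.16 + 4.260) = 0.3310 m/s².
α = a/R = 0.3310/0.338 = 0.9792 rad/s².

α ≈ 0.979 rad/s²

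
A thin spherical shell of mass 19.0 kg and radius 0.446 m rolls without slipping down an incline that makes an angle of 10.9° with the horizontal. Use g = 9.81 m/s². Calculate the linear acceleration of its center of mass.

a ≈ 1.11 m/s²

Translation along the incline: Mg sinθ − f = Ma.
Rotation about the center: fR = Iα with I = (2/3)MR². No-slip gives a = αR, so f = (I/R²)a = (2/3)M a.
Substituting: Mg sinθ = (1 + 0.6667)Ma, so a = g sinθ/(1 + 0.6667) = (9.81) sin 10.9° / 1.667 = 1.113 m/s².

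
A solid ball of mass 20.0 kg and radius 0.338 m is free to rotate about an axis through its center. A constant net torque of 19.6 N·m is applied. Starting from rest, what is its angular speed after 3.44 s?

I = (2/5)MR² = (2/5)(20.0)(0.338)² = 0.9140 kg·m².
α = τ/I = 19.6/0.9140 = 21.45 rad/s².
ω = ω₀ + αt = 0 + (21.45)(3.44) = 73.77 rad/s.

ω ≈ 73.8 rad/s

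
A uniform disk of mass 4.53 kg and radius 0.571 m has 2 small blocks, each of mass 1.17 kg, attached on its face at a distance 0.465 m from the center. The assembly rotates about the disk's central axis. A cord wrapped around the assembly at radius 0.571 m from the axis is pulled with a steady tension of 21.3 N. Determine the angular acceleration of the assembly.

I_disk = ½MR² = ½(4.53)(0.571)² = 0.7385 kg·m².
I_blocks = 2·m·r² = 2(1.17)(0.465)² = 0.5060 kg·m².
Total I = 1.244 kg·m².
τ = F r = (21.3)(0.571) = 12.16 N·m.
α = τ/I = 12.16/1.244 = 9.773 rad/s².

α ≈ 9.77 rad/s²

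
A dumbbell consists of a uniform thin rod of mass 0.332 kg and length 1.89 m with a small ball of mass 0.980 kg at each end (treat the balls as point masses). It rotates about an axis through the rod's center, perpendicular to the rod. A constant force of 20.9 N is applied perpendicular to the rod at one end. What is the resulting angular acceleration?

I_rod = (1/12)ML² = (1/12)(0.332)(1.89)² = 0.09883 kg·m².
I_balls = 2·m·(L/2)² = 2(0.980)(0.9450)² = 1.750 kg·m².
Total I = 1.849 kg·m².
τ = F·(L/2) = (20.9)(0.945) = 19.75 N·m.
α = τ/I = 19.75/1.849 = 10.68 rad/s².

α ≈ 10.7 rad/s²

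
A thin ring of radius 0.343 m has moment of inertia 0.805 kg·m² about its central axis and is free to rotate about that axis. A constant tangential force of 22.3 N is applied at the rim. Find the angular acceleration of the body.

τ = F R = (22.3)(0.343) = 7.649 N·m.
From τ = Iα: α = 7.649/0.8050 = 9.502 rad/s².

α ≈ 9.50 rad/s²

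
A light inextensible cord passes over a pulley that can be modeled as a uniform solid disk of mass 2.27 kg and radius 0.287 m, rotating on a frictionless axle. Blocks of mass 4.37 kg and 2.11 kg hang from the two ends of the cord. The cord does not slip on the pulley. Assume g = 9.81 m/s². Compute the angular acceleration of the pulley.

α ≈ 10.1 rad/s²

I = ½MR² = (1/2)(2.27)(0.287)² = 0.09349 kg·m².
Heavier block: m₁g − T₁ = m₁a. Lighter block: T₂ − m₂g = m₂a.
Pulley: (T₁ − T₂)R = Iα = I(a/R), so T₁ − T₂ = (I/R²)a = (1/2)M_p a = 1.135·a.
Adding the three: (m₁ − m₂)g = (m₁ + m₂ + 1.135)a, so a = (4.37 − 2.11)(9.81)/(4.37 + 2.11 + 1.135) = 2.911 m/s².
α = a/R = 2.911/0.287 = 10.14 rad/s².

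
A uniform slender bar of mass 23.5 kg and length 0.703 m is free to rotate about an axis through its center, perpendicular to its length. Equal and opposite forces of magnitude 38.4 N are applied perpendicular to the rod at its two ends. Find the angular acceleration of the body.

α ≈ 27.9 rad/s²

I = (1/12)ML² = (1/12)(23.5)(0.703)² = 0.9678 kg·m².
The couple gives τ = F·(L/2) + F·(L/2) = F L = (38.4)(0.703) = 27.00 N·m.
Newton's second law for rotation, τ = Iα, gives α = τ/I = 27.00/0.9678 = 27.89 rad/s².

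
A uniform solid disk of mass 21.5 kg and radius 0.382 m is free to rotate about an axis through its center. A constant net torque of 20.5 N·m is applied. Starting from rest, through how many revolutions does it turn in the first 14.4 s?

≈ 216 revolutions

I = ½MR² = (1/2)(21.5)(0.382)² = 1.569 kg·m².
α = τ/I = 20.5/1.569 = 13.07 rad/s².
θ = ½αt² = ½(13.07)(14.4)² = 1355 rad.
Revolutions = θ/(2π) = 215.6.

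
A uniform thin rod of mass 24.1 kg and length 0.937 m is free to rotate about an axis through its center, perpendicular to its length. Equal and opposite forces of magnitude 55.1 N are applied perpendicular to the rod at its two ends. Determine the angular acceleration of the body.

α ≈ 29.3 rad/s²

I = (1/12)ML² = (1/12)(24.1)(0.937)² = 1.763 kg·m².
The couple gives τ = F·(L/2) + F·(L/2) = F L = (55.1)(0.937) = 51.63 N·m.
From τ = Iα: α = 51.63/1.763 = 29.28 rad/s².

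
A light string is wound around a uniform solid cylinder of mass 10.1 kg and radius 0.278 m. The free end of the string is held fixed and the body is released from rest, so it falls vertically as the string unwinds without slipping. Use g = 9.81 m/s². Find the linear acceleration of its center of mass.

a ≈ 6.54 m/s²

Translation: Mg − T = Ma. Rotation about the center: TR = Iα with I = ½MR².
With a = αR: T = (I/R²)a = (1/2)M a, so Mg = (1 + 0.5000)Ma.
a = g/(1 + 0.5000) = 9.81/1.500 = 6.540 m/s².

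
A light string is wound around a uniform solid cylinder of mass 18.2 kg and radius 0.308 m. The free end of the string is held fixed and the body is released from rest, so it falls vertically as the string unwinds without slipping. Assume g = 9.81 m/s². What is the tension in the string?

T ≈ 59.5 N

Translation: Mg − T = Ma. Rotation about the center: TR = Iα with I = ½MR².
With a = αR: T = (I/R²)a = (1/2)M a, so Mg = (1 + 0.5000)Ma.
a = g/(1 + 0.5000) = 9.81/1.500 = 6.540 m/s².
T = 0.5000·M·a = (0.5000)(18.2)(6.540) = 59.51 N.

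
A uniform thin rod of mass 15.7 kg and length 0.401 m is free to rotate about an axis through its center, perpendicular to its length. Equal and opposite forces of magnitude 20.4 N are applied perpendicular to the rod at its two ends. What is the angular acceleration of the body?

α ≈ 38.9 rad/s²

I = (1/12)ML² = (1/12)(15.7)(0.401)² = 0.2104 kg·m².
The couple gives τ = F·(L/2) + F·(L/2) = F L = (20.4)(0.401) = 8.180 N·m.
Newton's second law for rotation, τ = Iα, gives α = τ/I = 8.180/0.2104 = 38.88 rad/s².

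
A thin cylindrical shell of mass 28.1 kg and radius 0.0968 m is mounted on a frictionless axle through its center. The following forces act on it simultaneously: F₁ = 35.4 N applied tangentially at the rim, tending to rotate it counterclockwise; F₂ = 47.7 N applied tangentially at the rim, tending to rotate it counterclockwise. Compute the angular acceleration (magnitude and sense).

I = MR² = (28.1)(0.0968)² = 0.2633 kg·m².
Taking counterclockwise as positive: τ₁ = +(35.4)(0.0968) = +3.427 N·m; τ₂ = +(47.7)(0.0968) = +4.617 N·m.
Net torque τ = 8.044 N·m.
α = τ/I = 8.044/0.2633 = 30.55 rad/s².

α ≈ 30.6 rad/s², counterclockwise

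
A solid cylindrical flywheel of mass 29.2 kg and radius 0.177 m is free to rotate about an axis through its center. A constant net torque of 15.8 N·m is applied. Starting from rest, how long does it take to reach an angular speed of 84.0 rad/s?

I = ½MR² = (1/2)(29.2)(0.177)² = 0.4574 kg·m².
α = τ/I = 15.8/0.4574 = 34.54 rad/s².
ω = αt ⇒ t = ω/α = 84.0/34.54 = 2.432 s.

t ≈ 2.43 s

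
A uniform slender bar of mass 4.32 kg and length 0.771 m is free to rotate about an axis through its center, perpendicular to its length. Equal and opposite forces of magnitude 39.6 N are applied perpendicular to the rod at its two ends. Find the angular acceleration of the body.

α ≈ 143 rad/s²

I = (1/12)ML² = (1/12)(4.32)(0.771)² = 0.2140 kg·m².
The couple gives τ = F·(L/2) + F·(L/2) = F L = (39.6)(0.771) = 30.53 N·m.
Newton's second law for rotation, τ = Iα, gives α = τ/I = 30.53/0.2140 = 142.7 rad/s².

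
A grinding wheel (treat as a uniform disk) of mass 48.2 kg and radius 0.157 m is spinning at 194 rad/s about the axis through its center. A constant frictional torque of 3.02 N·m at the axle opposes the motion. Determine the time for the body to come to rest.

t ≈ 38.2 s

I = ½MR² = (1/2)(48.2)(0.157)² = 0.5940 kg·m².
The net torque has magnitude 3.02 N·m, opposing ω.
|α| = τ/I = 3.020/0.5940 = 5.084 rad/s² (deceleration).
0 = ω₀ − |α|t ⇒ t = ω₀/|α| = 194/5.084 = 38.16 s.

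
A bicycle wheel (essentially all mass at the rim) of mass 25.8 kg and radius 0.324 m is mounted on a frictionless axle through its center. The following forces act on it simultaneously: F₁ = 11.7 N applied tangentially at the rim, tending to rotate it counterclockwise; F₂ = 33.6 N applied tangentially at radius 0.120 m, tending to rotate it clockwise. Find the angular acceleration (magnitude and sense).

I = MR² = (25.8)(0.324)² = 2.708 kg·m².
Taking counterclockwise as positive: τ₁ = +(11.7)(0.324) = +3.791 N·m; τ₂ = −(33.6)(0.120) = −4.032 N·m.
Net torque τ = -0.2412 N·m.
α = τ/I = -0.2412/2.708 = -0.08906 rad/s².

α ≈ 0.0891 rad/s², clockwise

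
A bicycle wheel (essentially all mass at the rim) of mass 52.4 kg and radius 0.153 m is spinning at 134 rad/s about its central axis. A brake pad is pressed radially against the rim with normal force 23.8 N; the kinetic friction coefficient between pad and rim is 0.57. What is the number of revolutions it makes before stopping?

I = MR² = (52.4)(0.153)² = 1.227 kg·m².
Friction force f = μN = (0.57)(23.8) = 13.57 N at the rim; torque magnitude τ = fR = 2.076 N·m, opposing ω.
|α| = τ/I = 2.076/1.227 = 1.692 rad/s² (deceleration).
ω² = ω₀² − 2|α|θ with ω = 0 ⇒ θ = ω₀²/(2|α|) = 5306 rad = 844.4 rev.

≈ 844 revolutions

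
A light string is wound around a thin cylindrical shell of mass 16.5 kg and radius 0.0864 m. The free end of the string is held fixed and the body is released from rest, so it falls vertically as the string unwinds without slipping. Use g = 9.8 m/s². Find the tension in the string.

T ≈ 80.9 N

Translation: Mg − T = Ma. Rotation about the center: TR = Iα with I = MR².
With a = αR: T = (I/R²)a = M a, so Mg = (1 + 1.000)Ma.
a = g/(1 + 1.000) = 9.8/2.000 = 4.900 m/s².
T = 1.000·M·a = (1.000)(16.5)(4.900) = 80.85 N.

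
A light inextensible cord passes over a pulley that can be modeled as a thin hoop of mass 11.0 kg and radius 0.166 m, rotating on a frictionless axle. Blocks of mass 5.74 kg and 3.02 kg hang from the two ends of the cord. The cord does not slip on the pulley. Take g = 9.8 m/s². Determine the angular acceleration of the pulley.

I = MR² = (11.0)(0.166)² = 0.3031 kg·m².
Heavier block: m₁g − T₁ = m₁a. Lighter block: T₂ − m₂g = m₂a.
Pulley: (T₁ − T₂)R = Iα = I(a/R), so T₁ − T₂ = (I/R²)a = 1·M_p a = 11.00·a.
Adding the three: (m₁ − m₂)g = (m₁ + m₂ + 11.00)a, so a = (5.74 − 3.02)(9.8)/(5.74 + 3.02 + 11.00) = 1.349 m/s².
α = a/R = 1.349/0.166 = 8.126 rad/s².

α ≈ 8.13 rad/s²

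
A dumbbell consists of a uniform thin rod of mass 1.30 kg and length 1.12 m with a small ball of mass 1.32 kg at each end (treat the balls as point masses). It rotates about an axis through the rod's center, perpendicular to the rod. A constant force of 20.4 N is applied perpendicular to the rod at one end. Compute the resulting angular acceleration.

α ≈ 11.9 rad/s²

I_rod = (1/12)ML² = (1/12)(1.30)(1.12)² = 0.1359 kg·m².
I_balls = 2·m·(L/2)² = 2(1.32)(0.5600)² = 0.8279 kg·m².
Total I = 0.9638 kg·m².
τ = F·(L/2) = (20.4)(0.560) = 11.42 N·m.
α = τ/I = 11.42/0.9638 = 11.85 rad/s².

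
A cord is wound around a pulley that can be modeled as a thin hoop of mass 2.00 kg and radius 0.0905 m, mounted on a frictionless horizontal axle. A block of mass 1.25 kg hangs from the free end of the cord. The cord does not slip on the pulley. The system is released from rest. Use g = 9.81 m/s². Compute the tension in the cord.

T ≈ 7.55 N

I = MR² = (2.00)(0.0905)² = 0.01638 kg·m².
Block: mg − T = ma. Pulley: TR = Iα. No-slip: a = αR, so T = (I/R²)a = 2.000·a.
Then mg = (m + 2.000)a, so a = (1.25)(9.81)/(1.25 + 2.000) = 3.773 m/s².
T = 2.000·a = 7.546 N.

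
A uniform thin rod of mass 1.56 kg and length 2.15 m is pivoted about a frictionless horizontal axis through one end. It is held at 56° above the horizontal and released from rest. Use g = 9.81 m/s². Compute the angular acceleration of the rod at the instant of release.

About the pivot, I = (1/3)ML² = (1/3)(1.56)(2.15)² = 2.404 kg·m².
The weight acts at the center, a distance L/2 = 1.075 m from the pivot; τ = Mg(L/2) cos 56° = 9.199 N·m.
α = τ/I = 9.199/2.404 = 3.827 rad/s².
(Equivalently α = (3g/(2L)) cos 56° = 3.827 rad/s².)

α ≈ 3.83 rad/s²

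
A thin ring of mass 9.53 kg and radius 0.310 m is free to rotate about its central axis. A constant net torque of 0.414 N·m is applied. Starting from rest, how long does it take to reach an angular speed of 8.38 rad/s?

t ≈ 18.5 s

I = MR² = (9.53)(0.310)² = 0.9158 kg·m².
α = τ/I = 0.414/0.9158 = 0.4520 rad/s².
ω = αt ⇒ t = ω/α = 8.38/0.4520 = 18.54 s.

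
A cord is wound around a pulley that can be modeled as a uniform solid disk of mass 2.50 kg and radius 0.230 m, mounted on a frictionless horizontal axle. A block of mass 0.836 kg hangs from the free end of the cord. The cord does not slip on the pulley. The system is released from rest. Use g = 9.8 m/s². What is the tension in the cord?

T ≈ 4.91 N

I = ½MR² = (1/2)(2.50)(0.230)² = 0.06613 kg·m².
Block: mg − T = ma. Pulley: TR = Iα. No-slip: a = αR, so T = (I/R²)a = 1.250·a.
Then mg = (m + 1.250)a, so a = (0.836)(9.8)/(0.836 + 1.250) = 3.928 m/s².
T = 1.250·a = 4.909 N.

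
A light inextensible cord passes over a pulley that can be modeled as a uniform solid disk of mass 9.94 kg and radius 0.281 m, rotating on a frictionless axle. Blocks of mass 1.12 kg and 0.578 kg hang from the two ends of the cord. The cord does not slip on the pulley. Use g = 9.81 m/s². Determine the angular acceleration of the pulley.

α ≈ 2.84 rad/s²

I = ½MR² = (1/2)(9.94)(0.281)² = 0.3924 kg·m².
Heavier block: m₁g − T₁ = m₁a. Lighter block: T₂ − m₂g = m₂a.
Pulley: (T₁ − T₂)R = Iα = I(a/R), so T₁ − T₂ = (I/R²)a = (1/2)M_p a = 4.970·a.
Adding the three: (m₁ − m₂)g = (m₁ + m₂ + 4.970)a, so a = (1.12 − 0.578)(9.81)/(1.12 + 0.578 + 4.970) = 0.7974 m/s².
α = a/R = 0.7974/0.281 = 2.838 rad/s².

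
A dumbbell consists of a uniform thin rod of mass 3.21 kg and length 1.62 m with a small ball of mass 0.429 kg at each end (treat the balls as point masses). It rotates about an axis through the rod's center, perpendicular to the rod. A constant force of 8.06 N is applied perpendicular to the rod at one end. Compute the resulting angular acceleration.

α ≈ 5.16 rad/s²

I_rod = (1/12)ML² = (1/12)(3.21)(1.62)² = 0.7020 kg·m².
I_balls = 2·m·(L/2)² = 2(0.429)(0.8100)² = 0.5629 kg·m².
Total I = 1.265 kg·m².
τ = F·(L/2) = (8.06)(0.810) = 6.529 N·m.
α = τ/I = 6.529/1.265 = 5.161 rad/s².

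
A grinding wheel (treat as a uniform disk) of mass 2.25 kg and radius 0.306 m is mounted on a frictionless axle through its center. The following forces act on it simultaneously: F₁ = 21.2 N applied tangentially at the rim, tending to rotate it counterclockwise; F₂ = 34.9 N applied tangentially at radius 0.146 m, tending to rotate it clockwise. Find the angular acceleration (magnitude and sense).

α ≈ 13.2 rad/s², counterclockwise

I = ½MR² = (1/2)(2.25)(0.306)² = 0.1053 kg·m².
Taking counterclockwise as positive: τ₁ = +(21.2)(0.306) = +6.487 N·m; τ₂ = −(34.9)(0.146) = −5.095 N·m.
Net torque τ = 1.392 N·m.
α = τ/I = 1.392/0.1053 = 13.21 rad/s².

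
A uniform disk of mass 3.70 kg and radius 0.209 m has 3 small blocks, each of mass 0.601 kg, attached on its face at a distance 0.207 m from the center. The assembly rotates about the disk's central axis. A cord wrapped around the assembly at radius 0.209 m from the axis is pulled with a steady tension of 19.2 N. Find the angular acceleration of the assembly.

I_disk = ½MR² = ½(3.70)(0.209)² = 0.08081 kg·m².
I_blocks = 3·m·r² = 3(0.601)(0.207)² = 0.07726 kg·m².
Total I = 0.1581 kg·m².
τ = F r = (19.2)(0.209) = 4.013 N·m.
α = τ/I = 4.013/0.1581 = 25.39 rad/s².

α ≈ 25.4 rad/s²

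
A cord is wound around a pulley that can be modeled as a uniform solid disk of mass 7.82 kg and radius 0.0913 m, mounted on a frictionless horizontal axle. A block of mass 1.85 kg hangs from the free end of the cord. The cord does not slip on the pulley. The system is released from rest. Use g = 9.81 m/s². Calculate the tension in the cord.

I = ½MR² = (1/2)(7.82)(0.0913)² = 0.03259 kg·m².
Block: mg − T = ma. Pulley: TR = Iα. No-slip: a = αR, so T = (I/R²)a = 3.910·a.
Then mg = (m + 3.910)a, so a = (1.85)(9.81)/(1.85 + 3.910) = 3.151 m/s².
T = 3.910·a = 12.32 N.

T ≈ 12.3 N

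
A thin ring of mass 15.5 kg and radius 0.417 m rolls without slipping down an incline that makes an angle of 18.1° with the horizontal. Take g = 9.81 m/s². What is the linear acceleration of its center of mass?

a ≈ 1.52 m/s²

Translation along the incline: Mg sinθ − f = Ma.
Rotation about the center: fR = Iα with I = MR². No-slip gives a = αR, so f = (I/R²)a = M a.
Substituting: Mg sinθ = (1 + 1.000)Ma, so a = g sinθ/(1 + 1.000) = (9.81) sin 18.1° / 2.000 = 1.524 m/s².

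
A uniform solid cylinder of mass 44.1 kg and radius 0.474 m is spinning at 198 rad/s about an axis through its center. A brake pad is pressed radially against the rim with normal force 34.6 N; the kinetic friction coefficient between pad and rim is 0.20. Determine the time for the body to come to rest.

t ≈ 299 s

I = ½MR² = (1/2)(44.1)(0.474)² = 4.954 kg·m².
Friction force f = μN = (0.20)(34.6) = 6.920 N at the rim; torque magnitude τ = fR = 3.280 N·m, opposing ω.
|α| = τ/I = 3.280/4.954 = 0.6621 rad/s² (deceleration).
0 = ω₀ − |α|t ⇒ t = ω₀/|α| = 198/0.6621 = 299.1 s.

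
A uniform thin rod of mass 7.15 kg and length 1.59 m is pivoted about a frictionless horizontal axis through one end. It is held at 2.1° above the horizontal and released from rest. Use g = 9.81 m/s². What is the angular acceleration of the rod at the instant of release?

α ≈ 9.25 rad/s²

About the pivot, I = (1/3)ML² = (1/3)(7.15)(1.59)² = 6.025 kg·m².
The weight acts at the center, a distance L/2 = 0.7950 m from the pivot; τ = Mg(L/2) cos 2.1° = 55.73 N·m.
α = τ/I = 55.73/6.025 = 9.249 rad/s².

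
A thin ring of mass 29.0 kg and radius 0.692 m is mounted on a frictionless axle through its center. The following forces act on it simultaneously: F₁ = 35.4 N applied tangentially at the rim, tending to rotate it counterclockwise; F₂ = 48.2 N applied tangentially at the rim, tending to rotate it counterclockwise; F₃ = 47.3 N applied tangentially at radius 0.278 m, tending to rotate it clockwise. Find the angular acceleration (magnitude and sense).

I = MR² = (29.0)(0.692)² = 13.89 kg·m².
Taking counterclockwise as positive: τ₁ = +(35.4)(0.692) = +24.50 N·m; τ₂ = +(48.2)(0.692) = +33.35 N·m; τ₃ = −(47.3)(0.278) = −13.15 N·m.
Net torque τ = 44.70 N·m.
α = τ/I = 44.70/13.89 = 3.219 rad/s².

α ≈ 3.22 rad/s², counterclockwise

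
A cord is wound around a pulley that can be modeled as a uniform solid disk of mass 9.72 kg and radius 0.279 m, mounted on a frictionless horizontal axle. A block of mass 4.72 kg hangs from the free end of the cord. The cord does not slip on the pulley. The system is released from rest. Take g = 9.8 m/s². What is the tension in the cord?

I = ½MR² = (1/2)(9.72)(0.279)² = 0.3783 kg·m².
Block: mg − T = ma. Pulley: TR = Iα. No-slip: a = αR, so T = (I/R²)a = 4.860·a.
Then mg = (m + 4.860)a, so a = (4.72)(9.8)/(4.72 + 4.860) = 4.828 m/s².
T = 4.860·a = 23.47 N.

T ≈ 23.5 N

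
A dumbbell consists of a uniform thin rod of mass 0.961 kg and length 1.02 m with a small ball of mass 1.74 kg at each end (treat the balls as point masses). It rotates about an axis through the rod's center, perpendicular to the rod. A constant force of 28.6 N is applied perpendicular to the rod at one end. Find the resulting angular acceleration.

α ≈ 14.8 rad/s²

I_rod = (1/12)ML² = (1/12)(0.961)(1.02)² = 0.08332 kg·m².
I_balls = 2·m·(L/2)² = 2(1.74)(0.5100)² = 0.9051 kg·m².
Total I = 0.9885 kg·m².
τ = F·(L/2) = (28.6)(0.510) = 14.59 N·m.
α = τ/I = 14.59/0.9885 = 14.76 rad/s².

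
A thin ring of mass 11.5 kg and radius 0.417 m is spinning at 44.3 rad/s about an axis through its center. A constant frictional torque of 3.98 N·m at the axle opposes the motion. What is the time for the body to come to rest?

I = MR² = (11.5)(0.417)² = 2.000 kg·m².
The net torque has magnitude 3.98 N·m, opposing ω.
|α| = τ/I = 3.980/2.000 = 1.990 rad/s² (deceleration).
0 = ω₀ − |α|t ⇒ t = ω₀/|α| = 44.3/1.990 = 22.26 s.

t ≈ 22.3 s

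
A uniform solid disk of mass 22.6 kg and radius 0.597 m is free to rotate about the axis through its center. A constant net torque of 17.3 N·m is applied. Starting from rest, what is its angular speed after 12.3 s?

ω ≈ 52.8 rad/s

I = ½MR² = (1/2)(22.6)(0.597)² = 4.027 kg·m².
α = τ/I = 17.3/4.027 = 4.296 rad/s².
ω = ω₀ + αt = 0 + (4.296)(12.3) = 52.84 rad/s.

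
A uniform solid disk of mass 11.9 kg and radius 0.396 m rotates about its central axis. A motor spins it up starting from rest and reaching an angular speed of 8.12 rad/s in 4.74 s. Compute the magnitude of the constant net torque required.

I = ½MR² = (1/2)(11.9)(0.396)² = 0.9331 kg·m².
α = Δω/Δt = (8.12 − 0)/4.74 = 1.713 rad/s².
τ = Iα = (0.9331)(1.713) = 1.598 N·m.

τ ≈ 1.60 N·m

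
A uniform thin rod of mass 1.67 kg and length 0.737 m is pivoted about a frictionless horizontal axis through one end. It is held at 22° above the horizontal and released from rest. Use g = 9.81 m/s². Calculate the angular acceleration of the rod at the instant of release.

α ≈ 18.5 rad/s²

About the pivot, I = (1/3)ML² = (1/3)(1.67)(0.737)² = 0.3024 kg·m².
The weight acts at the center, a distance L/2 = 0.3685 m from the pivot; τ = Mg(L/2) cos 22° = 5.597 N·m.
α = τ/I = 5.597/0.3024 = 18.51 rad/s².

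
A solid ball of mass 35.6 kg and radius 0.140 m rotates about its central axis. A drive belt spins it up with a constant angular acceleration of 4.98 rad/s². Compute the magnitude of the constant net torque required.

I = (2/5)MR² = (2/5)(35.6)(0.140)² = 0.2791 kg·m².
τ = Iα = (0.2791)(4.980) = 1.390 N·m.

τ ≈ 1.39 N·m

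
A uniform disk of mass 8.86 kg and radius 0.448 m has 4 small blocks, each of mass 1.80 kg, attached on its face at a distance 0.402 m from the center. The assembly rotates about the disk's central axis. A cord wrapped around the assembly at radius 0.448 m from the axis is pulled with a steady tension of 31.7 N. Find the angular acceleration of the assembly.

α ≈ 6.92 rad/s²

I_disk = ½MR² = ½(8.86)(0.448)² = 0.8891 kg·m².
I_blocks = 4·m·r² = 4(1.80)(0.402)² = 1.164 kg·m².
Total I = 2.053 kg·m².
τ = F r = (31.7)(0.448) = 14.20 N·m.
α = τ/I = 14.20/2.053 = 6.919 rad/s².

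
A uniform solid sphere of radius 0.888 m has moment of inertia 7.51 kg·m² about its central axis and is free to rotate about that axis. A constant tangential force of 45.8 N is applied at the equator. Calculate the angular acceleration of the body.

τ = F R = (45.8)(0.888) = 40.67 N·m.
From τ = Iα: α = 40.67/7.510 = 5.415 rad/s².

α ≈ 5.42 rad/s²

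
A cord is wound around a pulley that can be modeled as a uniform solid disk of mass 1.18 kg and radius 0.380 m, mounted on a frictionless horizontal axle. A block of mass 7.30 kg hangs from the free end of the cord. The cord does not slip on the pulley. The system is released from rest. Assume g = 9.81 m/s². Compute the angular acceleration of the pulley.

α ≈ 23.9 rad/s²

I = ½MR² = (1/2)(1.18)(0.380)² = 0.08520 kg·m².
Block: mg − T = ma. Pulley: TR = Iα. No-slip: a = αR, so T = (I/R²)a = 0.5900·a.
Then mg = (m + 0.5900)a, so a = (7.30)(9.81)/(7.30 + 0.5900) = 9.076 m/s².
α = a/R = 9.076/0.380 = 23.89 rad/s².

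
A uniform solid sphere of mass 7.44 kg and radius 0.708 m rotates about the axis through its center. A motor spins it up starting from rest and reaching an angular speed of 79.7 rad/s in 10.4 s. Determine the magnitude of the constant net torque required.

I = (2/5)MR² = (2/5)(7.44)(0.708)² = 1.492 kg·m².
α = Δω/Δt = (79.7 − 0)/10.4 = 7.663 rad/s².
τ = Iα = (1.492)(7.663) = 11.43 N·m.

τ ≈ 11.4 N·m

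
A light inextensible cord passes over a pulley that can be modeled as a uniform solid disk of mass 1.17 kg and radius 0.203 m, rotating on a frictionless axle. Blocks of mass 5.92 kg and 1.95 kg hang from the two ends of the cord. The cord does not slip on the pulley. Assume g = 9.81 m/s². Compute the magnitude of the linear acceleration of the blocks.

a ≈ 4.61 m/s²

I = ½MR² = (1/2)(1.17)(0.203)² = 0.02411 kg·m².
Heavier block: m₁g − T₁ = m₁a. Lighter block: T₂ − m₂g = m₂a.
Pulley: (T₁ − T₂)R = Iα = I(a/R), so T₁ − T₂ = (I/R²)a = (1/2)M_p a = 0.5850·a.
Adding the three: (m₁ − m₂)g = (m₁ + m₂ + 0.5850)a, so a = (5.92 − 1.95)(9.81)/(5.92 + 1.95 + 0.5850) = 4.606 m/s².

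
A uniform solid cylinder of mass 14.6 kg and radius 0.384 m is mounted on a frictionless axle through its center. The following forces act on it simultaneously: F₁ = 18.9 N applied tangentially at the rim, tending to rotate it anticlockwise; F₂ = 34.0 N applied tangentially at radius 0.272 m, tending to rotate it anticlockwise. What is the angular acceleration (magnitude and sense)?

α ≈ 15.3 rad/s², anticlockwise

I = ½MR² = (1/2)(14.6)(0.384)² = 1.076 kg·m².
Taking anticlockwise as positive: τ₁ = +(18.9)(0.384) = +7.258 N·m; τ₂ = +(34.0)(0.272) = +9.248 N·m.
Net torque τ = 16.51 N·m.
α = τ/I = 16.51/1.076 = 15.33 rad/s².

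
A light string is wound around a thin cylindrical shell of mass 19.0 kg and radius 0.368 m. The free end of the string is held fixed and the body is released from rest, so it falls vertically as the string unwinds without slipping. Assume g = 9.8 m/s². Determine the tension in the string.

T ≈ 93.1 N

Translation: Mg − T = Ma. Rotation about the center: TR = Iα with I = MR².
With a = αR: T = (I/R²)a = M a, so Mg = (1 + 1.000)Ma.
a = g/(1 + 1.000) = 9.8/2.000 = 4.900 m/s².
T = 1.000·M·a = (1.000)(19.0)(4.900) = 93.10 N.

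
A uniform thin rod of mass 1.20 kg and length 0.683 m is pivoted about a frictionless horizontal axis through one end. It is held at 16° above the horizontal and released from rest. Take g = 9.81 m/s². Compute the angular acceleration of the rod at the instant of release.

About the pivot, I = (1/3)ML² = (1/3)(1.20)(0.683)² = 0.1866 kg·m².
The weight acts at the center, a distance L/2 = 0.3415 m from the pivot; τ = Mg(L/2) cos 16° = 3.864 N·m.
α = τ/I = 3.864/0.1866 = 20.71 rad/s².

α ≈ 20.7 rad/s²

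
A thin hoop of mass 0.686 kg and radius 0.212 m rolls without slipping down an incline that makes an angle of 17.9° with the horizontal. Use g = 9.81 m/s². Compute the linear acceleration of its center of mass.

Translation along the incline: Mg sinθ − f = Ma.
Rotation about the center: fR = Iα with I = MR². No-slip gives a = αR, so f = (I/R²)a = M a.
Substituting: Mg sinθ = (1 + 1.000)Ma, so a = g sinθ/(1 + 1.000) = (9.81) sin 17.9° / 2.000 = 1.508 m/s².

a ≈ 1.51 m/s²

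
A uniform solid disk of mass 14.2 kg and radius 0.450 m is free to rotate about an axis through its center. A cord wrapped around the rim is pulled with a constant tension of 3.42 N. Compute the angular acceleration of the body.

I = ½MR² = (1/2)(14.2)(0.450)² = 1.438 kg·m².
τ = F R = (3.42)(0.450) = 1.539 N·m.
From τ = Iα: α = 1.539/1.438 = 1.070 rad/s².

α ≈ 1.07 rad/s²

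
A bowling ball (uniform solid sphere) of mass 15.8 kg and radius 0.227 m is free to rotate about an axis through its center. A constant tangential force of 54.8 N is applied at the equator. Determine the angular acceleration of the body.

I = (2/5)MR² = (2/5)(15.8)(0.227)² = 0.3257 kg·m².
τ = F R = (54.8)(0.227) = 12.44 N·m.
Newton's second law for rotation, τ = Iα, gives α = τ/I = 12.44/0.3257 = 38.20 rad/s².

α ≈ 38.2 rad/s²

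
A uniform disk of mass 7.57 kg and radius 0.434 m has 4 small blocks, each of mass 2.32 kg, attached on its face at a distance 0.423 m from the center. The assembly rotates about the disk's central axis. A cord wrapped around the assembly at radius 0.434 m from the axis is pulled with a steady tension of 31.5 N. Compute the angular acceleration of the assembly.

I_disk = ½MR² = ½(7.57)(0.434)² = 0.7129 kg·m².
I_blocks = 4·m·r² = 4(2.32)(0.423)² = 1.660 kg·m².
Total I = 2.373 kg·m².
τ = F r = (31.5)(0.434) = 13.67 N·m.
α = τ/I = 13.67/2.373 = 5.760 rad/s².

α ≈ 5.76 rad/s²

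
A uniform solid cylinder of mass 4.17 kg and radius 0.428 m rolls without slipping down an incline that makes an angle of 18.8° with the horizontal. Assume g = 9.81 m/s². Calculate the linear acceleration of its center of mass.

Translation along the incline: Mg sinθ − f = Ma.
Rotation about the center: fR = Iα with I = ½MR². No-slip gives a = αR, so f = (I/R²)a = (1/2)M a.
Substituting: Mg sinθ = (1 + 0.5000)Ma, so a = g sinθ/(1 + 0.5000) = (9.81) sin 18.8° / 1.500 = 2.108 m/s².

a ≈ 2.11 m/s²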